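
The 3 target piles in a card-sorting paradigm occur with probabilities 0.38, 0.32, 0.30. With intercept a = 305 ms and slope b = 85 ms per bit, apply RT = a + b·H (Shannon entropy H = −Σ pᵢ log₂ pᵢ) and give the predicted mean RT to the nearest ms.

439 ms

Entropy contributions −pᵢ log₂ pᵢ: 0.5305, 0.5260, 0.5211; sum H = 1.5776 bits.
RT = a + bH = 305 + 85·1.5776 = 439.09 ms.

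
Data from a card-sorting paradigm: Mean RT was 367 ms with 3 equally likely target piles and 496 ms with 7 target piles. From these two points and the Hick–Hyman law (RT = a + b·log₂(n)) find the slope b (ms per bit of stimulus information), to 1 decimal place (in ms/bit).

105.5 ms/bit

b = (RT₂ − RT₁)/(log₂ n₂ − log₂ n₁) = (496 − 367)/(2.8074 − 1.5850) = 105.531 ms/bit.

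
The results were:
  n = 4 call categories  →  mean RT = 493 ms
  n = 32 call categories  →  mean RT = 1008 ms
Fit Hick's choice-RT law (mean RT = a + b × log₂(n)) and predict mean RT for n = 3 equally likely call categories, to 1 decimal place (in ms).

421.8 ms

RT is linear in log₂ n, so two points fix the line:
  b = (1008 − 493) / (log₂ 32 − log₂ 4) = 515 / (5 − 2) = 171.667 ms/bit
  a = 493 − 171.667 × 2 = 149.667 ms
Then RT(3) = 149.667 + 171.667 × log₂ 3 = 149.667 + 171.667 × 1.5850 ≈ 421.752 ms.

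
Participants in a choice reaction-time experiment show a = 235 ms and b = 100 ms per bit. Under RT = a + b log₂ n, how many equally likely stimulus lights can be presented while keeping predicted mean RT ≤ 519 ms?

100·log₂ n ≤ 519 − 235 = 284, giving log₂ n ≤ 2.8400 and n ≤ 7.160. The largest whole number is 7.

7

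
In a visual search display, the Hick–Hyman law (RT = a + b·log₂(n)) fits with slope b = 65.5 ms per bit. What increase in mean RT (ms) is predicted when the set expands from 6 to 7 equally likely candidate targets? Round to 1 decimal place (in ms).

ΔRT = (a + b log₂ n₂) − (a + b log₂ n₁) = b·(log₂ n₂ − log₂ n₁).
log₂(7) − log₂(6) = 2.8074 − 2.5850 = 0.2224.
ΔRT = 65.5 × 0.2224 = 14.567 ms.

14.6 ms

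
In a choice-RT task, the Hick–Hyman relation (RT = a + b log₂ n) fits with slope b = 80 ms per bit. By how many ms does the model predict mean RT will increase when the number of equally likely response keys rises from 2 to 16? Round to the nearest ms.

240 ms

The intercept a cancels: ΔRT = b·(log₂ n₂ − log₂ n₁) = b·log₂(n₂/n₁).
log₂(16) − log₂(2) = log₂(16/2) = log₂(8) = 3.
ΔRT = 80 × 3.0000 = 240.000 ms.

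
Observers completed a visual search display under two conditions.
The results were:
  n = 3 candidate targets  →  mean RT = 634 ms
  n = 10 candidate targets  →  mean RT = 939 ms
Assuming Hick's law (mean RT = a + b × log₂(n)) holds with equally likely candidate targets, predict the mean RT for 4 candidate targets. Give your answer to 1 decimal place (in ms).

706.9 ms

Fit slope and intercept:
  b = (939 − 634) / (log₂ 10 − log₂ 3) = 305 / (3.3219 − 1.5850) = 175.594 ms/bit
  a = 634 − 175.594 × 1.5850 = 355.691 ms
Then RT(4) = 355.691 + 175.594 × log₂ 4 = 355.691 + 175.594 × 2 ≈ 706.878 ms.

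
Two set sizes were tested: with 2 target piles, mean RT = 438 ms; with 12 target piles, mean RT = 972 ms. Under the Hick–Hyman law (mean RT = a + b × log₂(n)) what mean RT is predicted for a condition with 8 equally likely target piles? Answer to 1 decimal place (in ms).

With log₂ n on the abscissa the relation is linear; from the two conditions:
  b = (972 − 438) / (log₂ 12 − log₂ 2) = 534 / (3.5850 − 1) = 206.579 ms/bit
  a = 438 − 206.579 × 1 = 231.421 ms
Then RT(8) = 231.421 + 206.579 × log₂ 8 = 231.421 + 206.579 × 3 ≈ 851.159 ms.

851.2 ms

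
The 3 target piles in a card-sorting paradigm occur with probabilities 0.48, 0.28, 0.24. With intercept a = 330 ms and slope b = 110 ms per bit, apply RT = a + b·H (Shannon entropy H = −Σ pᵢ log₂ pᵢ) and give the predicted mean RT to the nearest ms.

497 ms

H = 0.48·log₂(1/0.48) + 0.28·log₂(1/0.28) + 0.24·log₂(1/0.24) = 1.5166 bits.
RT = 330 + 110 × 1.5166 = 496.83 ms.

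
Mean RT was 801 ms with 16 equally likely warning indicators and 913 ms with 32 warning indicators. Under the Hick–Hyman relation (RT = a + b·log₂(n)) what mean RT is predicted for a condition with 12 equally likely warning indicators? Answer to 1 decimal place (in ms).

754.5 ms

With log₂ n on the abscissa the relation is linear; from the two conditions:
  b = (913 − 801) / (log₂ 32 − log₂ 16) = 112 / (5 − 4) = 112.000 ms/bit
  a = 801 − 112.000 × 4 = 353.000 ms
Then RT(12) = 353.000 + 112.000 × log₂ 12 = 353.000 + 112.000 × 3.5850 ≈ 754.516 ms.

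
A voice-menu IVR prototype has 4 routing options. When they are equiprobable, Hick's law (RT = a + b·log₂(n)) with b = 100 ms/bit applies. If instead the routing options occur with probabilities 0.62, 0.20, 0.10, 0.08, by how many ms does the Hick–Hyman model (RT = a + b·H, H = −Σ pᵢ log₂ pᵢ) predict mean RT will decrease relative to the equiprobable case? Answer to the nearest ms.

48 ms

Equiprobable entropy H₀ = log₂ 4 = 2.0000 bits.
Skewed entropy H = −Σ pᵢ log₂ pᵢ = 1.5157 bits.
ΔRT = b·(H₀ − H) = 100 × 0.4843 = 48.43 ms.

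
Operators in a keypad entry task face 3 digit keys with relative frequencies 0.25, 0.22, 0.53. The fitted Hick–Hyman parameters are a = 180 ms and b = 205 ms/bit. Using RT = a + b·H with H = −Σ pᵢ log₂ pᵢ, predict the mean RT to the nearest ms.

Entropy contributions −pᵢ log₂ pᵢ: 0.5000, 0.4806, 0.4854; sum H = 1.4660 bits.
RT = a + bH = 180 + 205·1.4660 = 480.53 ms.

481 ms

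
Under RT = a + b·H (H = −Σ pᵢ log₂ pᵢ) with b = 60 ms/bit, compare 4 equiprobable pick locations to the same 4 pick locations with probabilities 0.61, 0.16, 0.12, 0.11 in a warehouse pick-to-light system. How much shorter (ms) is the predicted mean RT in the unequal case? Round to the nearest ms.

Equiprobable entropy H₀ = log₂ 4 = 2.0000 bits.
Skewed entropy H = −Σ pᵢ log₂ pᵢ = 1.5754 bits.
ΔRT = b·(H₀ − H) = 60 × 0.4246 = 25.48 ms.

25 ms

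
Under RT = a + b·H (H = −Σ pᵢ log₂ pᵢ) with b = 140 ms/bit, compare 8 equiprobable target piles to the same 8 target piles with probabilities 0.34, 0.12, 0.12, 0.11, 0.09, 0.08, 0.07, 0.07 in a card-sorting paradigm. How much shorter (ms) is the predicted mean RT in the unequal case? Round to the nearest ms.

34 ms

The RT saving is b·ΔH. Equiprobable H₀ = log₂(8) = 3.0000 bits; with the given probabilities H = 2.7549 bits.
b·(H₀ − H) = 140 × (3.0000 − 2.7549) = 34.32 ms.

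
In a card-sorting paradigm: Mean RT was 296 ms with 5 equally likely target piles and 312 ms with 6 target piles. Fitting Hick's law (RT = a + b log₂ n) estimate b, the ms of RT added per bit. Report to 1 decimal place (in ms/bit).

60.8 ms/bit

b = (RT₂ − RT₁)/(log₂ n₂ − log₂ n₁) = (312 − 296)/(2.5850 − 2.3219) = 60.829 ms/bit.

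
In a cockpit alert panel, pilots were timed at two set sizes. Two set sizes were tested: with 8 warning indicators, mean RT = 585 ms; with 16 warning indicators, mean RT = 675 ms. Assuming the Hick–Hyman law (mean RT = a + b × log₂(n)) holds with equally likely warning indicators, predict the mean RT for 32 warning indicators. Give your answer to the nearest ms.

Fit slope and intercept:
  b = (675 − 585) / (log₂ 16 − log₂ 8) = 90 / (4 − 3) = 90 ms/bit
  a = 585 − 90 × 3 = 315 ms
Then RT(32) = 315 + 90 × log₂ 32 = 315 + 90 × 5 ≈ 765.000 ms.

765 ms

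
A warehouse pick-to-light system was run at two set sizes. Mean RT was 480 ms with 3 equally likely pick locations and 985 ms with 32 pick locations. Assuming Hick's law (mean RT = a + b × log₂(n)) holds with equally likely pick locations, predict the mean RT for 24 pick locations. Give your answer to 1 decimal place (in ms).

Fit slope and intercept:
  b = (985 − 480) / (log₂ 32 − log₂ 3) = 505 / (5 − 1.5850) = 147.875 ms/bit
  a = 480 − 147.875 × 1.5850 = 245.623 ms
Then RT(24) = 245.623 + 147.875 × log₂ 24 = 245.623 + 147.875 × 4.5850 ≈ 923.626 ms.

923.6 ms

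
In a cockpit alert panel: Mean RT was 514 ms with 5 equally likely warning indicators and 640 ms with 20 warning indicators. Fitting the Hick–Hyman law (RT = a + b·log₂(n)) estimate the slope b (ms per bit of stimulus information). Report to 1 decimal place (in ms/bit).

Slope: b = (640 − 514) / (log₂ 20 − log₂ 5) = 126/2.0000 = 63.000 ms/bit.

63.0 ms/bit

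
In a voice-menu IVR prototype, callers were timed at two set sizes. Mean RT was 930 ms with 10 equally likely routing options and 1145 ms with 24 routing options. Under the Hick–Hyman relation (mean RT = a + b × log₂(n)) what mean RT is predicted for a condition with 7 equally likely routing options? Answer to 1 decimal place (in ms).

842.4 ms

RT is linear in log₂ n, so two points fix the line:
  b = (1145 − 930) / (log₂ 24 − log₂ 10) = 215 / (4.5850 − 3.3219) = 170.225 ms/bit
  a = 930 − 170.225 × 3.3219 = 364.525 ms
Then RT(7) = 364.525 + 170.225 × log₂ 7 = 364.525 + 170.225 × 2.8074 ≈ 842.407 ms.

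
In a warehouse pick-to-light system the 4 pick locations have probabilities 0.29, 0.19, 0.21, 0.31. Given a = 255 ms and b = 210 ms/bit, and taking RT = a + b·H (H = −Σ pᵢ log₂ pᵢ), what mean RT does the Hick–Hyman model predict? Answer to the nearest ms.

Entropy contributions −pᵢ log₂ pᵢ: 0.5179, 0.4552, 0.4728, 0.5238; sum H = 1.9697 bits.
RT = a + bH = 255 + 210·1.9697 = 668.65 ms.

669 ms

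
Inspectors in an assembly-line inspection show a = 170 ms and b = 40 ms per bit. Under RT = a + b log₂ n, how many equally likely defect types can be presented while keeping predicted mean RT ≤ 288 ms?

7

Set 170 + 40·log₂ n ≤ 288 → log₂ n ≤ (288 − 170)/40 = 2.9500.
So n ≤ 2^2.9500 = 7.727; the largest integer n is 7.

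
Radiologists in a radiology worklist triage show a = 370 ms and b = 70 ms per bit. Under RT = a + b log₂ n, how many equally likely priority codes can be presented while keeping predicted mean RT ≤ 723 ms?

32

Information budget: (723 − 370)/70 = 5.0429 bits, so n ≤ 2^5.0429 = 32.965 → at most 32.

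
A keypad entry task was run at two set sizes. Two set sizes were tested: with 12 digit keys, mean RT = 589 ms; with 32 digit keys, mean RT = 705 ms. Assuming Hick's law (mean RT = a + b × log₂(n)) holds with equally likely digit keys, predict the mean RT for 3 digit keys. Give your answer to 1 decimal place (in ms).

425.0 ms

RT is linear in log₂ n, so two points fix the line:
  b = (705 − 589) / (log₂ 32 − log₂ 12) = 116 / (5 − 3.5850) = 81.977 ms/bit
  a = 589 − 81.977 × 3.5850 = 295.117 ms
Then RT(3) = 295.117 + 81.977 × log₂ 3 = 295.117 + 81.977 × 1.5850 ≈ 425.047 ms.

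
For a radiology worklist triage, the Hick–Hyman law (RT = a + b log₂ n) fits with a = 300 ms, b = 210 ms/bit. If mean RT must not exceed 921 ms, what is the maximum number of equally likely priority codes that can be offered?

Information budget: (921 − 300)/210 = 2.9571 bits, so n ≤ 2^2.9571 = 7.766 → at most 7.

7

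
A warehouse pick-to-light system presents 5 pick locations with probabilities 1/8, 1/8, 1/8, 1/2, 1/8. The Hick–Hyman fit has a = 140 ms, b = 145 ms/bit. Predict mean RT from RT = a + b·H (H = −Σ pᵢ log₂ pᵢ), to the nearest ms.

H = −Σ pᵢ log₂ pᵢ = 0.125·3 + 0.125·3 + 0.125·3 + 0.5·1 + 0.125·3 = 2.000 bits.
RT = 140 + 145 × 2.000 = 430.00 ms.

430 ms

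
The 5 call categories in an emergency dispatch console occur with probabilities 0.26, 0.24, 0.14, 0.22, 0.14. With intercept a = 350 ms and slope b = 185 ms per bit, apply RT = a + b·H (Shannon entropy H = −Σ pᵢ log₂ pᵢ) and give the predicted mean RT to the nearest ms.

771 ms

H = 0.26·log₂(1/0.26) + 0.24·log₂(1/0.24) + 0.14·log₂(1/0.14) + 0.22·log₂(1/0.22) + 0.14·log₂(1/0.14) = 2.2742 bits.
RT = 350 + 185 × 2.2742 = 770.73 ms.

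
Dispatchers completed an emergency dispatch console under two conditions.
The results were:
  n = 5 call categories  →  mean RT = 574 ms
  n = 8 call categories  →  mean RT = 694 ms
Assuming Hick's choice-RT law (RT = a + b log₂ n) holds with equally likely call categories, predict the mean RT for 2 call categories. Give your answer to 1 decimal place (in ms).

340.1 ms

Fit slope and intercept:
  b = (694 − 574) / (log₂ 8 − log₂ 5) = 120 / (3 − 2.3219) = 176.972 ms/bit
  a = 574 − 176.972 × 2.3219 = 163.083 ms
Then RT(2) = 163.083 + 176.972 × log₂ 2 = 163.083 + 176.972 × 1 ≈ 340.055 ms.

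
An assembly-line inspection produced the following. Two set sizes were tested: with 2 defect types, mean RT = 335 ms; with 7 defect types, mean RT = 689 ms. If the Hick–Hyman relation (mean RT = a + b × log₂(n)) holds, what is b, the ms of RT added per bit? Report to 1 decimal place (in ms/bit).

Slope: b = (689 − 335) / (log₂ 7 − log₂ 2) = 354/1.8074 = 195.866 ms/bit.

195.9 ms/bit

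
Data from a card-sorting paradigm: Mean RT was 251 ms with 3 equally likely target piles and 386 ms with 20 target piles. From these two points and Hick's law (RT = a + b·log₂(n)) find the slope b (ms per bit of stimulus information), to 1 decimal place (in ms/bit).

49.3 ms/bit

b = (RT₂ − RT₁)/(log₂ n₂ − log₂ n₁) = (386 − 251)/(4.3219 − 1.5850) = 49.325 ms/bit.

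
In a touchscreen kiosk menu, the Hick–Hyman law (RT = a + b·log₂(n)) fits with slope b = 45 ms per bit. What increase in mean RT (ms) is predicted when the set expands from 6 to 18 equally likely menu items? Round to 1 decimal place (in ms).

Only the slope matters, since a is common to both: ΔRT = b·log₂(n₂/n₁).
log₂(18) − log₂(6) = 4.1699 − 2.5850 = 1.5850.
ΔRT = 45 × 1.5850 = 71.323 ms.

71.3 ms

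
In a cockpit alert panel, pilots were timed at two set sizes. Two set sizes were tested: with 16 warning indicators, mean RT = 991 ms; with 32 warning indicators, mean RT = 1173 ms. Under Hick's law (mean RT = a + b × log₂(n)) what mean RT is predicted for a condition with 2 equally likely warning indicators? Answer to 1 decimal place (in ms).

445.0 ms

RT is linear in log₂ n, so two points fix the line:
  b = (1173 − 991) / (log₂ 32 − log₂ 16) = 182 / (5 − 4) = 182.000 ms/bit
  a = 991 − 182.000 × 4 = 263.000 ms
Then RT(2) = 263.000 + 182.000 × log₂ 2 = 263.000 + 182.000 × 1 ≈ 445.000 ms.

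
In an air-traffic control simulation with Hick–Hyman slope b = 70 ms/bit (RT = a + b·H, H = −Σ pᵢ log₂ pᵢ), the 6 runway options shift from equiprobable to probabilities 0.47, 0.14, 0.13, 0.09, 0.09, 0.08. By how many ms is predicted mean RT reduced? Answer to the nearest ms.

Equiprobable entropy H₀ = log₂ 6 = 2.5850 bits.
Skewed entropy H = −Σ pᵢ log₂ pᵢ = 2.2085 bits.
ΔRT = b·(H₀ − H) = 70 × 0.3764 = 26.35 ms.

26 ms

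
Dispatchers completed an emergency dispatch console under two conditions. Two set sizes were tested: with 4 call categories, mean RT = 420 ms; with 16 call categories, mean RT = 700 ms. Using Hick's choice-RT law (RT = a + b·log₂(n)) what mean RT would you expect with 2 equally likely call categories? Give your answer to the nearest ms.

Solve the two-equation system in a and b:
  b = (700 − 420) / (log₂ 16 − log₂ 4) = 280 / (4 − 2) = 140 ms/bit
  a = 420 − 140 × 2 = 140 ms
Then RT(2) = 140 + 140 × log₂ 2 = 140 + 140 × 1 ≈ 280.000 ms.

280 ms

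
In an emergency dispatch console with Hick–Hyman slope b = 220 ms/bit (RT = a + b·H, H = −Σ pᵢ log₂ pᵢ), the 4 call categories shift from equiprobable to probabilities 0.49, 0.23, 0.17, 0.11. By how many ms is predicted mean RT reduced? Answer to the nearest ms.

49 ms

Equiprobable entropy H₀ = log₂ 4 = 2.0000 bits.
Skewed entropy H = −Σ pᵢ log₂ pᵢ = 1.7768 bits.
ΔRT = b·(H₀ − H) = 220 × 0.2232 = 49.10 ms.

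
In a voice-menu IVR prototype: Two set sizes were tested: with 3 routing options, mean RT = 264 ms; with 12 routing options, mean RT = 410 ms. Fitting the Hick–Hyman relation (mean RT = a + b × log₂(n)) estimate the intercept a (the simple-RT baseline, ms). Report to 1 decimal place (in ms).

148.3 ms

Slope: b = (410 − 264) / (log₂ 12 − log₂ 3) = 146/2.0000 = 73.000 ms/bit.
a = RT₁ − b·log₂ n₁ = 264 − 73.000 × 1.5850 = 148.298 ms.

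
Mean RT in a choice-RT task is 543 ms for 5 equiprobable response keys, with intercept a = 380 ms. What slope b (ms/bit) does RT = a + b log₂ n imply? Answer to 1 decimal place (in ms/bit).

70.2 ms/bit

b = (543 − 380) / log₂(5) = 163 / 2.3219 = 70.200 ms/bit.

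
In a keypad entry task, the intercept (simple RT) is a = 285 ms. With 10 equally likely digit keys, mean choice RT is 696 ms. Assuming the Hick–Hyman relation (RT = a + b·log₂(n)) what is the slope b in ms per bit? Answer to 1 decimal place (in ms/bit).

123.7 ms/bit

10 alternatives carry log₂ 10 = 3.3219 bits; the choice cost is 696 − 285 = 411 ms, so b = 411/3.3219 = 123.723 ms/bit.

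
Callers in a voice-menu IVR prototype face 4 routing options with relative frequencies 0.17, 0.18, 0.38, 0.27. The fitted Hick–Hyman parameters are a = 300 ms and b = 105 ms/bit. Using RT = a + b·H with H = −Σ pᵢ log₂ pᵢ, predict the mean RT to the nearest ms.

502 ms

Entropy contributions −pᵢ log₂ pᵢ: 0.4346, 0.4453, 0.5305, 0.5100; sum H = 1.9204 bits.
RT = a + bH = 300 + 105·1.9204 = 501.64 ms.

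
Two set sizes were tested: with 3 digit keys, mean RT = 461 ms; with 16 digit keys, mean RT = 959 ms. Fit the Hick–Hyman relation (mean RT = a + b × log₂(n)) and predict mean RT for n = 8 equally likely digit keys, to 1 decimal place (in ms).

Solve the two-equation system in a and b:
  b = (959 − 461) / (log₂ 16 − log₂ 3) = 498 / (4 − 1.5850) = 206.208 ms/bit
  a = 461 − 206.208 × 1.5850 = 134.168 ms
Then RT(8) = 134.168 + 206.208 × log₂ 8 = 134.168 + 206.208 × 3 ≈ 752.792 ms.

752.8 ms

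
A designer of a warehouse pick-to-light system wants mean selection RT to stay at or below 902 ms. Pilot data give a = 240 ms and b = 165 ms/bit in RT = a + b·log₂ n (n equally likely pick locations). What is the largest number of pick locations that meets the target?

16

Set 240 + 165·log₂ n ≤ 902 → log₂ n ≤ (902 − 240)/165 = 4.0121.
So n ≤ 2^4.0121 = 16.135; the largest integer n is 16.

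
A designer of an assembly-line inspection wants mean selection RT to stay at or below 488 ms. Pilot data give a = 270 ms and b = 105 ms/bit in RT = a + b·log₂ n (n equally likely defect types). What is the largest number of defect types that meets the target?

Set 270 + 105·log₂ n ≤ 488 → log₂ n ≤ (488 − 270)/105 = 2.0762.
So n ≤ 2^2.0762 = 4.217; the largest integer n is 4.

4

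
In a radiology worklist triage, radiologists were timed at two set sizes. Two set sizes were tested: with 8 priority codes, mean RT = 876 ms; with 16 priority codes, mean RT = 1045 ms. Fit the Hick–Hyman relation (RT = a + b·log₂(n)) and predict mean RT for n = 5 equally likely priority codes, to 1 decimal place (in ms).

Fit slope and intercept:
  b = (1045 − 876) / (log₂ 16 − log₂ 8) = 169 / (4 − 3) = 169.000 ms/bit
  a = 876 − 169.000 × 3 = 369.000 ms
Then RT(5) = 369.000 + 169.000 × log₂ 5 = 369.000 + 169.000 × 2.3219 ≈ 761.406 ms.

761.4 ms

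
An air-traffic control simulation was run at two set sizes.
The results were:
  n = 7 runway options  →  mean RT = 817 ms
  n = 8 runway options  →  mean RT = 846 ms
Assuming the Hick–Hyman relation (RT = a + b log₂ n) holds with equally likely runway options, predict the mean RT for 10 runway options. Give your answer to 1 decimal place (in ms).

894.5 ms

Solve the two-equation system in a and b:
  b = (846 − 817) / (log₂ 8 − log₂ 7) = 29 / (3 − 2.8074) = 150.536 ms/bit
  a = 817 − 150.536 × 2.8074 = 394.392 ms
Then RT(10) = 394.392 + 150.536 × log₂ 10 = 394.392 + 150.536 × 3.3219 ≈ 894.462 ms.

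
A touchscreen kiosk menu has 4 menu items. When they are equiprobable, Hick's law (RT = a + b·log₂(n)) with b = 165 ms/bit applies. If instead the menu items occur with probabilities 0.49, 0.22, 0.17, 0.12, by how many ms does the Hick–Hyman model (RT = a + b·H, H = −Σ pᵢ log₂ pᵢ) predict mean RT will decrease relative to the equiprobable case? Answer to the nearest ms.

35 ms

The RT saving is b·ΔH. Equiprobable H₀ = log₂(4) = 2.0000 bits; with the given probabilities H = 1.7865 bits.
b·(H₀ − H) = 165 × (2.0000 − 1.7865) = 35.23 ms.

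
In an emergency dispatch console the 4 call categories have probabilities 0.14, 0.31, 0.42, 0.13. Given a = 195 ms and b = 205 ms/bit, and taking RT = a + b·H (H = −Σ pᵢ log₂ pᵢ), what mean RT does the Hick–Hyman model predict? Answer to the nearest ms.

570 ms

H = 0.14·log₂(1/0.14) + 0.31·log₂(1/0.31) + 0.42·log₂(1/0.42) + 0.13·log₂(1/0.13) = 1.8292 bits.
RT = 195 + 205 × 1.8292 = 569.99 ms.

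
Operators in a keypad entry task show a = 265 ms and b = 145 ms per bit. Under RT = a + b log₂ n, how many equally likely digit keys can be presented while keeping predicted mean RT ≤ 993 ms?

32

145·log₂ n ≤ 993 − 265 = 728, giving log₂ n ≤ 5.0207 and n ≤ 32.462. The largest whole number is 32.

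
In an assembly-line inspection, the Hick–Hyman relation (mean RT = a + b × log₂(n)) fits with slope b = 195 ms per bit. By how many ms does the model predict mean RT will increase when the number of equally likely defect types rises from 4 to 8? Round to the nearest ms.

195 ms

ΔRT = (a + b log₂ n₂) − (a + b log₂ n₁) = b·(log₂ n₂ − log₂ n₁).
log₂(8) − log₂(4) = log₂(8/4) = log₂(2) = 1.
ΔRT = 195 × 1.0000 = 195.000 ms.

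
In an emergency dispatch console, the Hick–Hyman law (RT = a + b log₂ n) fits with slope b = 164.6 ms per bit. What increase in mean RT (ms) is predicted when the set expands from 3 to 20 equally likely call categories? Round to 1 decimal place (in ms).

450.5 ms

ΔRT = (a + b log₂ n₂) − (a + b log₂ n₁) = b·(log₂ n₂ − log₂ n₁).
log₂(20) − log₂(3) = 4.3219 − 1.5850 = 2.7370.
ΔRT = 164.6 × 2.7370 = 450.505 ms.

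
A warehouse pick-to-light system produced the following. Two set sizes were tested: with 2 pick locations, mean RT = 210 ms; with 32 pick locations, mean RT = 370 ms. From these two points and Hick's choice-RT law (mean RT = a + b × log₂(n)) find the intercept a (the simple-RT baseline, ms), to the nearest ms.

170 ms

b = (RT₂ − RT₁)/(log₂ n₂ − log₂ n₁) = (370 − 210)/(5 − 1) = 40 ms/bit.
Intercept: a = 210 − 40·log₂(2) = 170.000 ms.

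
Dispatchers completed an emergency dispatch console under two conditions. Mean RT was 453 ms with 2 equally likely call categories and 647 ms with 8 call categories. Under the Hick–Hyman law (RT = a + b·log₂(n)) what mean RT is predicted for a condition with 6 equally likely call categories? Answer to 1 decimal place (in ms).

606.7 ms

Fit slope and intercept:
  b = (647 − 453) / (log₂ 8 − log₂ 2) = 194 / (3 − 1) = 97.000 ms/bit
  a = 453 − 97.000 × 1 = 356.000 ms
Then RT(6) = 356.000 + 97.000 × log₂ 6 = 356.000 + 97.000 × 2.5850 ≈ 606.741 ms.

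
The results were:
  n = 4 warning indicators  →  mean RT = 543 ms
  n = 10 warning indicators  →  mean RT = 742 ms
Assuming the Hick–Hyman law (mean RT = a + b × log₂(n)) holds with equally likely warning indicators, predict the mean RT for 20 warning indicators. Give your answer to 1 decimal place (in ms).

892.5 ms

With log₂ n on the abscissa the relation is linear; from the two conditions:
  b = (742 − 543) / (log₂ 10 − log₂ 4) = 199 / (3.3219 − 2) = 150.538 ms/bit
  a = 543 − 150.538 × 2 = 241.925 ms
Then RT(20) = 241.925 + 150.538 × log₂ 20 = 241.925 + 150.538 × 4.3219 ≈ 892.538 ms.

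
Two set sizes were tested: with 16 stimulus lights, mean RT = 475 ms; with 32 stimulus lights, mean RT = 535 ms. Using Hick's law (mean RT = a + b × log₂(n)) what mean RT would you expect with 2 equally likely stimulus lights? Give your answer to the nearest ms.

Solve the two-equation system in a and b:
  b = (535 − 475) / (log₂ 32 − log₂ 16) = 60 / (5 − 4) = 60 ms/bit
  a = 475 − 60 × 4 = 235 ms
Then RT(2) = 235 + 60 × log₂ 2 = 235 + 60 × 1 ≈ 295.000 ms.

295 ms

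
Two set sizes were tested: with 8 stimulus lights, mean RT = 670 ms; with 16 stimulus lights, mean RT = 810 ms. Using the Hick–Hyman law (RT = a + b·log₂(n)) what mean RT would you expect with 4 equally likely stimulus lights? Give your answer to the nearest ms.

RT is linear in log₂ n, so two points fix the line:
  b = (810 − 670) / (log₂ 16 − log₂ 8) = 140 / (4 − 3) = 140 ms/bit
  a = 670 − 140 × 3 = 250 ms
Then RT(4) = 250 + 140 × log₂ 4 = 250 + 140 × 2 ≈ 530.000 ms.

530 ms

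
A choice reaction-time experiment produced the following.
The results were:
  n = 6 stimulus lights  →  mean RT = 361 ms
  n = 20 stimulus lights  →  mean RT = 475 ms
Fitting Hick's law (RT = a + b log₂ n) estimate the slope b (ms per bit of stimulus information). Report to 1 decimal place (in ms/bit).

65.6 ms/bit

Slope: b = (475 − 361) / (log₂ 20 − log₂ 6) = 114/1.7370 = 65.632 ms/bit.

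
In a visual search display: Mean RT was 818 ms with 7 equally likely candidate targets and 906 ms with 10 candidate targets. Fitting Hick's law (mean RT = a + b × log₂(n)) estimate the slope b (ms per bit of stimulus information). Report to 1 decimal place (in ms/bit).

171.0 ms/bit

b = (RT₂ − RT₁)/(log₂ n₂ − log₂ n₁) = (906 − 818)/(3.3219 − 2.8074) = 171.016 ms/bit.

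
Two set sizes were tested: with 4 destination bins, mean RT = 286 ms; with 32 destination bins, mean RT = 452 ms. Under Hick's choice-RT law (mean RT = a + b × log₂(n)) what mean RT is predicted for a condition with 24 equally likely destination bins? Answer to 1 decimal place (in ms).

429.0 ms

Solve the two-equation system in a and b:
  b = (452 − 286) / (log₂ 32 − log₂ 4) = 166 / (5 − 2) = 55.333 ms/bit
  a = 286 − 55.333 × 2 = 175.333 ms
Then RT(24) = 175.333 + 55.333 × log₂ 24 = 175.333 + 55.333 × 4.5850 ≈ 429.035 ms.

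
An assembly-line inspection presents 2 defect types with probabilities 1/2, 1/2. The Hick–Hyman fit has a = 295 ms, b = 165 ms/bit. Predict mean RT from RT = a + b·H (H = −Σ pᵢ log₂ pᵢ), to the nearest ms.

H = −Σ pᵢ log₂ pᵢ = 0.5·1 + 0.5·1 = 1.000 bits.
RT = 295 + 165 × 1.000 = 460.00 ms.

460 ms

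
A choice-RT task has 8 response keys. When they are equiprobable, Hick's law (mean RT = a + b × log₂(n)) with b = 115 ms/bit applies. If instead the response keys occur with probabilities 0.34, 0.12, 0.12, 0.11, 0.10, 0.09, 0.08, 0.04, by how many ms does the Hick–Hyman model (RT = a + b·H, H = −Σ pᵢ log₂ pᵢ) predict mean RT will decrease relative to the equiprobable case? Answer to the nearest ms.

The RT saving is b·ΔH. Equiprobable H₀ = log₂(8) = 3.0000 bits; with the given probabilities H = 2.7357 bits.
b·(H₀ − H) = 115 × (3.0000 − 2.7357) = 30.39 ms.

30 ms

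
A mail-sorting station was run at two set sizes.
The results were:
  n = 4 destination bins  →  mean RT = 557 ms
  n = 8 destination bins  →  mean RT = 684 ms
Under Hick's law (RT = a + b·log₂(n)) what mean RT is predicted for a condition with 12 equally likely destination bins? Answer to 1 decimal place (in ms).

Solve the two-equation system in a and b:
  b = (684 − 557) / (log₂ 8 − log₂ 4) = 127 / (3 − 2) = 127.000 ms/bit
  a = 557 − 127.000 × 2 = 303.000 ms
Then RT(12) = 303.000 + 127.000 × log₂ 12 = 303.000 + 127.000 × 3.5850 ≈ 758.290 ms.

758.3 ms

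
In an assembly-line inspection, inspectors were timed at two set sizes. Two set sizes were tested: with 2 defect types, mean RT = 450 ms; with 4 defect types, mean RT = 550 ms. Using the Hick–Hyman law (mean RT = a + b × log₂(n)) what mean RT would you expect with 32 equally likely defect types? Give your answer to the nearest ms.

With log₂ n on the abscissa the relation is linear; from the two conditions:
  b = (550 − 450) / (log₂ 4 − log₂ 2) = 100 / (2 − 1) = 100 ms/bit
  a = 450 − 100 × 1 = 350 ms
Then RT(32) = 350 + 100 × log₂ 32 = 350 + 100 × 5 ≈ 850.000 ms.

850 ms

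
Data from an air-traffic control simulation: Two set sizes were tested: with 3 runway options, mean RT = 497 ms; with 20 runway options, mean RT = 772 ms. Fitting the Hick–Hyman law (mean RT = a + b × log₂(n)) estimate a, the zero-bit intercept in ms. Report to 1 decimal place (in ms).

337.7 ms

b = (RT₂ − RT₁)/(log₂ n₂ − log₂ n₁) = (772 − 497)/(4.3219 − 1.5850) = 100.476 ms/bit.
a = RT₁ − b·log₂ n₁ = 497 − 100.476 × 1.5850 = 337.749 ms.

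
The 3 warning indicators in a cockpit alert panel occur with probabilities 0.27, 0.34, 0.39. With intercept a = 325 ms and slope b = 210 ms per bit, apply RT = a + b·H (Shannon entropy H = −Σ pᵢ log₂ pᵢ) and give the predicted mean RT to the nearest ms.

654 ms

Entropy contributions −pᵢ log₂ pᵢ: 0.5100, 0.5292, 0.5298; sum H = 1.5690 bits.
RT = a + bH = 325 + 210·1.5690 = 654.49 ms.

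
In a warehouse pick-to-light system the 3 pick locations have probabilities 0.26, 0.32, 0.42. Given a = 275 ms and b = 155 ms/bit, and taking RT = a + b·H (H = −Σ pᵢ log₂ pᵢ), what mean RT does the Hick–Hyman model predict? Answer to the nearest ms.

516 ms

H = 0.26·log₂(1/0.26) + 0.32·log₂(1/0.32) + 0.42·log₂(1/0.42) = 1.5570 bits.
RT = 275 + 155 × 1.5570 = 516.33 ms.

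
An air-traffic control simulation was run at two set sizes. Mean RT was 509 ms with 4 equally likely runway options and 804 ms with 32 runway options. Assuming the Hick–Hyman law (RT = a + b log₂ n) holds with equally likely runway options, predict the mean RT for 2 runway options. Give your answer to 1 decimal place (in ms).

With log₂ n on the abscissa the relation is linear; from the two conditions:
  b = (804 − 509) / (log₂ 32 − log₂ 4) = 295 / (5 − 2) = 98.333 ms/bit
  a = 509 − 98.333 × 2 = 312.333 ms
Then RT(2) = 312.333 + 98.333 × log₂ 2 = 312.333 + 98.333 × 1 ≈ 410.667 ms.

410.7 ms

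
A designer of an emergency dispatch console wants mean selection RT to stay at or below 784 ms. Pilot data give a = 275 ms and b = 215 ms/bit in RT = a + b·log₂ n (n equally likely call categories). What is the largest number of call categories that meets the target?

215·log₂ n ≤ 784 − 275 = 509, giving log₂ n ≤ 2.3674 and n ≤ 5.160. The largest whole number is 5.

5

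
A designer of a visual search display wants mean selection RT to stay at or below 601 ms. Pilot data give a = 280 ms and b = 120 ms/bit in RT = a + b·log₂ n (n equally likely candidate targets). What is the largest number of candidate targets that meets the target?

120·log₂ n ≤ 601 − 280 = 321, giving log₂ n ≤ 2.6750 and n ≤ 6.386. The largest whole number is 6.

6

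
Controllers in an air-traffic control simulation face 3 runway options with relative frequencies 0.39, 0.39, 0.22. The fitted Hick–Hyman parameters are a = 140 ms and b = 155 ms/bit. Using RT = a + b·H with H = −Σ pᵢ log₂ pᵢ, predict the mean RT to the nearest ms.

Entropy contributions −pᵢ log₂ pᵢ: 0.5298, 0.5298, 0.4806; sum H = 1.5402 bits.
RT = a + bH = 140 + 155·1.5402 = 378.73 ms.

379 ms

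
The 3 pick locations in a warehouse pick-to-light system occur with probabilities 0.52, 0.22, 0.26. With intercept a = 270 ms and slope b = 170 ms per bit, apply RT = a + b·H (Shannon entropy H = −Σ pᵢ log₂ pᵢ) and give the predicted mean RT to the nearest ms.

Entropy contributions −pᵢ log₂ pᵢ: 0.4906, 0.4806, 0.5053; sum H = 1.4764 bits.
RT = a + bH = 270 + 170·1.4764 = 520.99 ms.

521 ms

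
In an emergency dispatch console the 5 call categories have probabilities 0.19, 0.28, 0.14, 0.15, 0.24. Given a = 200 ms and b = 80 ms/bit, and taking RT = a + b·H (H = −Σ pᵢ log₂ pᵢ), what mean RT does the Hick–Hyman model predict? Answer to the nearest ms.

382 ms

H = 0.19·log₂(1/0.19) + 0.28·log₂(1/0.28) + 0.14·log₂(1/0.14) + 0.15·log₂(1/0.15) + 0.24·log₂(1/0.24) = 2.2712 bits.
RT = 200 + 80 × 2.2712 = 381.70 ms.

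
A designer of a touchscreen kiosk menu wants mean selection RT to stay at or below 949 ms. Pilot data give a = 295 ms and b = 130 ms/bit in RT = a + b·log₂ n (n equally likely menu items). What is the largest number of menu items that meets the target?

Information budget: (949 − 295)/130 = 5.0308 bits, so n ≤ 2^5.0308 = 32.690 → at most 32.

32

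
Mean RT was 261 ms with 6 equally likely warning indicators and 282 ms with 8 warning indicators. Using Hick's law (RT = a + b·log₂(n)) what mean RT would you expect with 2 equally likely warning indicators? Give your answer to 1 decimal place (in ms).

180.8 ms

Fit slope and intercept:
  b = (282 − 261) / (log₂ 8 − log₂ 6) = 21 / (3 − 2.5850) = 50.598 ms/bit
  a = 261 − 50.598 × 2.5850 = 130.206 ms
Then RT(2) = 130.206 + 50.598 × log₂ 2 = 130.206 + 50.598 × 1 ≈ 180.804 ms.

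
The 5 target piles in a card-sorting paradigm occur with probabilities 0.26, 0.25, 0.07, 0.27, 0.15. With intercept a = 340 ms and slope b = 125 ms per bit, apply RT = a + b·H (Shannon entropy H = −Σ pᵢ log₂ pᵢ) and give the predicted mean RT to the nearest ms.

H = 0.26·log₂(1/0.26) + 0.25·log₂(1/0.25) + 0.07·log₂(1/0.07) + 0.27·log₂(1/0.27) + 0.15·log₂(1/0.15) = 2.1944 bits.
RT = 340 + 125 × 2.1944 = 614.30 ms.

614 ms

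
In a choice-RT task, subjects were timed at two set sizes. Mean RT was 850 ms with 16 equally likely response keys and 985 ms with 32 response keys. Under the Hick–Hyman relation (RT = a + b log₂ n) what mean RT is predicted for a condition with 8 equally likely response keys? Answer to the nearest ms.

715 ms

Solve the two-equation system in a and b:
  b = (985 − 850) / (log₂ 32 − log₂ 16) = 135 / (5 − 4) = 135 ms/bit
  a = 850 − 135 × 4 = 310 ms
Then RT(8) = 310 + 135 × log₂ 8 = 310 + 135 × 3 ≈ 715.000 ms.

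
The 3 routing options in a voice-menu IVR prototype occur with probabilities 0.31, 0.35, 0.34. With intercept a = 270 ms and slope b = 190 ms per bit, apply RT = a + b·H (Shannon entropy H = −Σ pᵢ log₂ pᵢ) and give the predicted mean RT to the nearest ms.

Entropy contributions −pᵢ log₂ pᵢ: 0.5238, 0.5301, 0.5292; sum H = 1.5831 bits.
RT = a + bH = 270 + 190·1.5831 = 570.78 ms.

571 ms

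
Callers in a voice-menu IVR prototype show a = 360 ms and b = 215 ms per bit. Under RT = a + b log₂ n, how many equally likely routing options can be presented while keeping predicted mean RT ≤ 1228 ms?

Information budget: (1228 − 360)/215 = 4.0372 bits, so n ≤ 2^4.0372 = 16.418 → at most 16.

16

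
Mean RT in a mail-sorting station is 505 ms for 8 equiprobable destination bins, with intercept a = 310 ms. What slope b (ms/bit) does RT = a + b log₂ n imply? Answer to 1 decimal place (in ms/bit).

8 alternatives carry log₂ 8 = 3 bits; the choice cost is 505 − 310 = 195 ms, so b = 195/3 = 65.000 ms/bit.

65.0 ms/bit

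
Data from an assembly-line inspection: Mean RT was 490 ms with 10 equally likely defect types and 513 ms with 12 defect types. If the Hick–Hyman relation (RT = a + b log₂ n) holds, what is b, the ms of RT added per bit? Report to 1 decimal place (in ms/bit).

87.4 ms/bit

b = (RT₂ − RT₁)/(log₂ n₂ − log₂ n₁) = (513 − 490)/(3.5850 − 3.3219) = 87.441 ms/bit.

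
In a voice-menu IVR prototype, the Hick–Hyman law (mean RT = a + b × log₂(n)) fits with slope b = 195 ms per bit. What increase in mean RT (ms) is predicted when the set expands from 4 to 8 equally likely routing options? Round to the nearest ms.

ΔRT = (a + b log₂ n₂) − (a + b log₂ n₁) = b·(log₂ n₂ − log₂ n₁).
log₂(8) − log₂(4) = log₂(8/4) = log₂(2) = 1.
ΔRT = 195 × 1.0000 = 195.000 ms.

195 ms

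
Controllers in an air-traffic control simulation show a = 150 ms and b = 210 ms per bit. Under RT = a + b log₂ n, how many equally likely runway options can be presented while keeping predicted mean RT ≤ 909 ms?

Set 150 + 210·log₂ n ≤ 909 → log₂ n ≤ (909 − 150)/210 = 3.6143.
So n ≤ 2^3.6143 = 12.246; the largest integer n is 12.

12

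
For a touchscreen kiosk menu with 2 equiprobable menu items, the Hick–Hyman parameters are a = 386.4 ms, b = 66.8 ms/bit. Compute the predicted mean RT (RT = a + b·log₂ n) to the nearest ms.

453 ms

log₂(2) = 1 bits, so RT = 386.4 + 66.8 × 1 ≈ 453.200 ms.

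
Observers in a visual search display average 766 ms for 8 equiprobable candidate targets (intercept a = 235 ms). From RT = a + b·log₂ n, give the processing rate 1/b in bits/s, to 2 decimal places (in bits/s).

5.65 bits/s

b = (766 − 235)/log₂ 8 = 531/3 = 177.000 ms per bit = 0.17700 s/bit; the reciprocal is 5.650 bits/s.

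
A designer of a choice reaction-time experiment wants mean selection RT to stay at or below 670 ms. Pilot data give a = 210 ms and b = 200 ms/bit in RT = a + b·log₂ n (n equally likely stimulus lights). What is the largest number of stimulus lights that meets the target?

Information budget: (670 − 210)/200 = 2.3000 bits, so n ≤ 2^2.3000 = 4.925 → at most 4.

4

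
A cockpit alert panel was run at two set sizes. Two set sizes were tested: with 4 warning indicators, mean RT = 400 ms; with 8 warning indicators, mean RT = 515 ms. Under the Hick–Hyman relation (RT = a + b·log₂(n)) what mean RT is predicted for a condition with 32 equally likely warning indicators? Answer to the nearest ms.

745 ms

RT is linear in log₂ n, so two points fix the line:
  b = (515 − 400) / (log₂ 8 − log₂ 4) = 115 / (3 − 2) = 115 ms/bit
  a = 400 − 115 × 2 = 170 ms
Then RT(32) = 170 + 115 × log₂ 32 = 170 + 115 × 5 ≈ 745.000 ms.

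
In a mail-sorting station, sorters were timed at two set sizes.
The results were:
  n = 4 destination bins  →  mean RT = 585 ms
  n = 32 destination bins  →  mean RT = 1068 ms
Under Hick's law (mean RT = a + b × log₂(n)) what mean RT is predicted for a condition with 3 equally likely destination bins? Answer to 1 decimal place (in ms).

518.2 ms

RT is linear in log₂ n, so two points fix the line:
  b = (1068 − 585) / (log₂ 32 − log₂ 4) = 483 / (5 − 2) = 161.000 ms/bit
  a = 585 − 161.000 × 2 = 263.000 ms
Then RT(3) = 263.000 + 161.000 × log₂ 3 = 263.000 + 161.000 × 1.5850 ≈ 518.179 ms.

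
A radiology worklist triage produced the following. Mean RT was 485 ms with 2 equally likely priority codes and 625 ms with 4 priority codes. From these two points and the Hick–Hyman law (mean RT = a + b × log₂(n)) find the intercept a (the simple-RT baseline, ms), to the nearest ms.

Slope: b = (625 − 485) / (log₂ 4 − log₂ 2) = 140/1.0000 = 140 ms/bit.
Intercept: a = 485 − 140·log₂(2) = 345.000 ms.

345 ms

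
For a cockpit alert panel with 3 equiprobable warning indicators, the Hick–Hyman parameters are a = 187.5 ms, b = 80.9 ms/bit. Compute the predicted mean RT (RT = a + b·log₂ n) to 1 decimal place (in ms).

log₂(3) = 1.5850 bits, so RT = 187.5 + 80.9 × 1.5850 ≈ 315.723 ms.

315.7 ms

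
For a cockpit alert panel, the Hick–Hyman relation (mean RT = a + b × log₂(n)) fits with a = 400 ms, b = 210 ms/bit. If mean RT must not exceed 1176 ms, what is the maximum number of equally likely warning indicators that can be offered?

12

Information budget: (1176 − 400)/210 = 3.6952 bits, so n ≤ 2^3.6952 = 12.953 → at most 12.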